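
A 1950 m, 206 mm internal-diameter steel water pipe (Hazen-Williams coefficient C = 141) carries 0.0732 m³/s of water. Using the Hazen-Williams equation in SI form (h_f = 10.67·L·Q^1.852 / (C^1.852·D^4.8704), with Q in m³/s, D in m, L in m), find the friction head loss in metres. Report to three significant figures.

h_f = 10.67·1950·0.0732^1.852 / (141^1.852·0.206^4.8704) = 37.73 m

h_f ≈ 37.7 m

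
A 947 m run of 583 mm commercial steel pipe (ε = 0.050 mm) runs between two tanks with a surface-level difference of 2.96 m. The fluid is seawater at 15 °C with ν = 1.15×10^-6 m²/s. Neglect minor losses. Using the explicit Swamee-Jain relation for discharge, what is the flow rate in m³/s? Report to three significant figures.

Q ≈ 0.435 m³/s

Swamee-Jain (Type II): Q = -0.965·√(gD⁵h_f/L)·ln[ε/(3.7D) + √(3.17ν²L/(gD³h_f))]
√(gD⁵h_f/L) = √(9.81·0.583⁵·2.96/947) = 0.04544
ε/(3.7D) = 2.32×10^-5; √(3.17ν²L/(gD³h_f)) = 2.63×10^-5
Q = -0.965·0.04544·ln(4.945×10^-5) = 0.4348 m³/s
Check: V = 1.63 m/s, Re = 8.26×10^5, f = 0.01353, h_f = 2.97 m ≈ 2.96 m ✓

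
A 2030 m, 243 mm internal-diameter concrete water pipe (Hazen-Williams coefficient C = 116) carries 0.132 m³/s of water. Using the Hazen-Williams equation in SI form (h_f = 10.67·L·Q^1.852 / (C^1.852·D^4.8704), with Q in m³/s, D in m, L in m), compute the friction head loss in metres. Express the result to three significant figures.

h_f = 10.67·2030·0.132^1.852 / (116^1.852·0.243^4.8704) = 75.15 m

h_f ≈ 75.2 m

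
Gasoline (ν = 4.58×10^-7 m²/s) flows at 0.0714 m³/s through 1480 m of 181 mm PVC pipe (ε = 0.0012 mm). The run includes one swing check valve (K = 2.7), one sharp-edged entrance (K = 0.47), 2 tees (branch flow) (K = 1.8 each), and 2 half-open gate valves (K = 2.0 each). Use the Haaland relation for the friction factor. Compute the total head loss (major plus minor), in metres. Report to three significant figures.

V = 4Q/(πD²) = 2.775 m/s; V²/2g = 0.3925 m
Re = 1.10×10^6, ε/D = 6.63×10^-6 → f = 0.01153 (Haaland)
Major: h_f = f(L/D)·V²/2g = 0.01153·8177·0.3925 = 37.01 m
Minor: ΣK = 10.8; h_m = ΣK·V²/2g = 4.227 m
Total H_L = 37.01 + 4.227 = 41.24 m

H_L ≈ 41.2 m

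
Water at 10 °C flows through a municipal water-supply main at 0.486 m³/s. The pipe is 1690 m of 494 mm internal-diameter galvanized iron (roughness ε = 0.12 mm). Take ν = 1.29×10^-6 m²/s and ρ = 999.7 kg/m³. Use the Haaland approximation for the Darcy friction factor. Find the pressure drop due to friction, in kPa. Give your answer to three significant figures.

Δp ≈ 166 kPa

V = 4Q/(πD²) = 4·0.486/(π·0.494²) = 2.536 m/s
Re = VD/ν = 2.536·0.494/1.29×10^-6 = 9.71×10^5 → turbulent
ε/D = 0.12/494 = 2.43×10^-4
Haaland: f = 0.01507
h_f = f(L/D)V²/(2g) = 0.01507·(1690/0.494)·2.536²/(2·9.81) = 16.90 m
Δp = ρg·h_f = 999.7·9.81·16.90 = 165.7 kPa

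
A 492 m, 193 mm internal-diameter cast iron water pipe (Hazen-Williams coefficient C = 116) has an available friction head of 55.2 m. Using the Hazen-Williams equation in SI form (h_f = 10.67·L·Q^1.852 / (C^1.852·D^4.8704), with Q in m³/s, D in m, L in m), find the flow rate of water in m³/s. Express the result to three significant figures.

Q ≈ 0.131 m³/s

Rearranging: Q = [h_f·C^1.852·D^4.8704 / (10.67·L)]^(1/1.852)
Q = [55.2·116^1.852·0.193^4.8704 / (10.67·492)]^0.540 = 0.1311 m³/s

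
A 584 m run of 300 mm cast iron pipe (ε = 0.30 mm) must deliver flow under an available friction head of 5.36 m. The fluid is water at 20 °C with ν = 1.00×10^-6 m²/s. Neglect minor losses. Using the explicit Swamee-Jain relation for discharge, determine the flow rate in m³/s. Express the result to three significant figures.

Swamee-Jain (Type II): Q = -0.965·√(gD⁵h_f/L)·ln[ε/(3.7D) + √(3.17ν²L/(gD³h_f))]
√(gD⁵h_f/L) = √(9.81·0.300⁵·5.36/584) = 0.01479
ε/(3.7D) = 2.70×10^-4; √(3.17ν²L/(gD³h_f)) = 3.61×10^-5
Q = -0.965·0.01479·ln(3.064×10^-4) = 0.1155 m³/s
Check: V = 1.63 m/s, Re = 4.90×10^5, f = 0.02037, h_f = 5.39 m ≈ 5.36 m ✓

Q ≈ 0.115 m³/s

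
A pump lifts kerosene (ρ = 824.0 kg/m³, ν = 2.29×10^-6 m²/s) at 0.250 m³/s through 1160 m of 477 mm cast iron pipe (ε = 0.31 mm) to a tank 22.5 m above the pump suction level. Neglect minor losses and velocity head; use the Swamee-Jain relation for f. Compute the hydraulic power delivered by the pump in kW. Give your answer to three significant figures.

V = 4Q/(πD²) = 1.399 m/s; Re = 2.91×10^5; ε/D = 6.50×10^-4; f = 0.01917
h_f = f(L/D)V²/2g = 4.651 m
Total head H = z + h_f = 22.5 + 4.651 = 27.15 m
P_hyd = ρgQH = 824.0·9.81·0.250·27.15 = 54.87 kW

P_hyd ≈ 54.9 kW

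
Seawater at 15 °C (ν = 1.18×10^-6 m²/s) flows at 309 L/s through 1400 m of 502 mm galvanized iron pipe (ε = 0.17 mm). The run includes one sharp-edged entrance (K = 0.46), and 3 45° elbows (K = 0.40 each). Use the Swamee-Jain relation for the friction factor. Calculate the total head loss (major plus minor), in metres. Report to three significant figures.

H_L ≈ 5.89 m

V = 4Q/(πD²) = 1.561 m/s; V²/2g = 0.1242 m
Re = 6.64×10^5, ε/D = 3.39×10^-4 → f = 0.01640 (Swamee-Jain)
Major: h_f = f(L/D)·V²/2g = 0.01640·2789·0.1242 = 5.681 m
Minor: ΣK = 1.66; h_m = ΣK·V²/2g = 0.2062 m
Total H_L = 5.681 + 0.2062 = 5.887 m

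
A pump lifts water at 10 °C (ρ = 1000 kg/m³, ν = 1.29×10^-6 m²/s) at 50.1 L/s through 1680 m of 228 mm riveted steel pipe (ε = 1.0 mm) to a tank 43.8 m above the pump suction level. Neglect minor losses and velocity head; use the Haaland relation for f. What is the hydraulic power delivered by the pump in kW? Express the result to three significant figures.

V = 4Q/(πD²) = 1.227 m/s; Re = 2.17×10^5; ε/D = 0.00439; f = 0.02969
h_f = f(L/D)V²/2g = 16.79 m
Total head H = z + h_f = 43.8 + 16.79 = 60.59 m
P_hyd = ρgQH = 1000·9.81·0.0501·60.59 = 29.78 kW

P_hyd ≈ 29.8 kW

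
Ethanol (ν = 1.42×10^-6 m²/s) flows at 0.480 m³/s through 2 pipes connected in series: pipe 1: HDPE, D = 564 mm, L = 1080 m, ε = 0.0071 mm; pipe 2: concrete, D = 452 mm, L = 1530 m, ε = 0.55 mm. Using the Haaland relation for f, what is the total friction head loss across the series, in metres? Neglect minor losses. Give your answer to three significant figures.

Pipe 1: V = 1.921 m/s, Re = 7.63×10^5, ε/D = 1.26×10^-5, f = 0.01232, h_1 = f(L/D)V²/2g = 4.440 m
Pipe 2: V = 2.991 m/s, Re = 9.52×10^5, ε/D = 0.00122, f = 0.02089, h_2 = f(L/D)V²/2g = 32.25 m
Series → Q common, losses add: H = Σh = 36.69 m

H ≈ 36.7 m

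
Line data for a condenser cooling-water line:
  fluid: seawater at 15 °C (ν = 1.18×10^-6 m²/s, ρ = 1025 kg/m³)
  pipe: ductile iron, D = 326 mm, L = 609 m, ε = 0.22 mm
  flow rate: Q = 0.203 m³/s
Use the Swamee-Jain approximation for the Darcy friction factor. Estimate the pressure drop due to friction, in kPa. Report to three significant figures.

Δp ≈ 105 kPa

V = 4Q/(πD²) = 4·0.203/(π·0.326²) = 2.432 m/s
Re = VD/ν = 2.432·0.326/1.18×10^-6 = 6.72×10^5 → turbulent
ε/D = 0.22/326 = 6.75×10^-4
Swamee-Jain: f = 0.01859
h_f = f(L/D)V²/(2g) = 0.01859·(609/0.326)·2.432²/(2·9.81) = 10.47 m
Δp = ρg·h_f = 1025·9.81·10.47 = 105.3 kPa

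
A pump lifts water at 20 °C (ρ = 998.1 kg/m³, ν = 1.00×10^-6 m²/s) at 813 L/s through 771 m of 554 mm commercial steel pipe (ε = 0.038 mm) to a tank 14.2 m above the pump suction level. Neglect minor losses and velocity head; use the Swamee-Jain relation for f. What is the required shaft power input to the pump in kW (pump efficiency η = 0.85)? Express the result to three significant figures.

V = 4Q/(πD²) = 3.373 m/s; Re = 1.87×10^6; ε/D = 6.86×10^-5; f = 0.01234
h_f = f(L/D)V²/2g = 9.957 m
Total head H = z + h_f = 14.2 + 9.957 = 24.16 m
P_hyd = ρgQH = 998.1·9.81·0.813·24.16 = 192.3 kW
P_shaft = P_hyd/η = 192.3/0.85 = 226.2 kW

P_shaft ≈ 226 kW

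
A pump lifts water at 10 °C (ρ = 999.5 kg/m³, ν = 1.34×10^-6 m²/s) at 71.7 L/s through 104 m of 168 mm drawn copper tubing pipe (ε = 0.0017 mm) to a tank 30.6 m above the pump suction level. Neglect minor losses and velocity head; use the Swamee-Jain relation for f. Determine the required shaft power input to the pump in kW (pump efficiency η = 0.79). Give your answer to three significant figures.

V = 4Q/(πD²) = 3.235 m/s; Re = 4.06×10^5; ε/D = 1.01×10^-5; f = 0.01374
h_f = f(L/D)V²/2g = 4.535 m
Total head H = z + h_f = 30.6 + 4.535 = 35.14 m
P_hyd = ρgQH = 999.5·9.81·0.0717·35.14 = 24.70 kW
P_shaft = P_hyd/η = 24.70/0.79 = 31.27 kW

P_shaft ≈ 31.3 kW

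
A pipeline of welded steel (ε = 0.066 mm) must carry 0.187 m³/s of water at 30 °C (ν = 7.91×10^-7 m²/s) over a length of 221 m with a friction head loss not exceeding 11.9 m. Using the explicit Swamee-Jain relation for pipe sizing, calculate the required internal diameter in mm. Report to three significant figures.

D ≈ 245 mm

Swamee-Jain (Type III): D = 0.66·[ε^1.25·(LQ²/(gh_f))^4.75 + ν·Q^9.4·(L/(gh_f))^5.2]^0.04
LQ²/(gh_f) = 0.06620; L/(gh_f) = 1.893
Term 1 = ε^1.25·(…)^4.75 = 1.49×10^-11; Term 2 = ν·Q^9.4·(…)^5.2 = 3.12×10^-12
D = 0.66·(1.49×10^-11 + 3.12×10^-12)^0.04 = 0.2454 m = 245 mm
Check: V = 3.96 m/s, Re = 1.23×10^6, f = 0.01534, h_f = 11.0 m ≈ 11.9 m ✓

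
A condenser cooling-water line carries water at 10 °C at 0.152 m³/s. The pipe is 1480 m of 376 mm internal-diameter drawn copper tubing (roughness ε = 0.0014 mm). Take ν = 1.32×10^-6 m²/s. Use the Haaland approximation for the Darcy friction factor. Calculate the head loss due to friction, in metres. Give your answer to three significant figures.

V = 4Q/(πD²) = 4·0.152/(π·0.376²) = 1.369 m/s
Re = VD/ν = 1.369·0.376/1.32×10^-6 = 3.90×10^5 → turbulent
ε/D = 0.0014/376 = 3.72×10^-6
Haaland: f = 0.01370
h_f = f(L/D)V²/(2g) = 0.01370·(1480/0.376)·1.369²/(2·9.81) = 5.150 m

h_f ≈ 5.15 m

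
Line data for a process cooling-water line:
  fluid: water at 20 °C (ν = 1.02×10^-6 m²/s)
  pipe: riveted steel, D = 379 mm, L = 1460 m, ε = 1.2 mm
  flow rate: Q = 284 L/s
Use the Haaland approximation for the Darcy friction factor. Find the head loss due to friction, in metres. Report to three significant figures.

V = 4Q/(πD²) = 4·0.284/(π·0.379²) = 2.517 m/s
Re = VD/ν = 2.517·0.379/1.02×10^-6 = 9.35×10^5 → turbulent
ε/D = 1.2/379 = 0.00317
Haaland: f = 0.02675
h_f = f(L/D)V²/(2g) = 0.02675·(1460/0.379)·2.517²/(2·9.81) = 33.28 m

h_f ≈ 33.3 m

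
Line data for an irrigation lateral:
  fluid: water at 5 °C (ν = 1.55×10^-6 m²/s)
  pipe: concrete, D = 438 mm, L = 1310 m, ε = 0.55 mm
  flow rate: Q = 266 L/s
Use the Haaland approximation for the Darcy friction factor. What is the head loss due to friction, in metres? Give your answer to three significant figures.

V = 4Q/(πD²) = 4·0.266/(π·0.438²) = 1.765 m/s
Re = VD/ν = 1.765·0.438/1.55×10^-6 = 4.99×10^5 → turbulent
ε/D = 0.55/438 = 0.00126
Haaland: f = 0.02126
h_f = f(L/D)V²/(2g) = 0.02126·(1310/0.438)·1.765²/(2·9.81) = 10.10 m

h_f ≈ 10.1 m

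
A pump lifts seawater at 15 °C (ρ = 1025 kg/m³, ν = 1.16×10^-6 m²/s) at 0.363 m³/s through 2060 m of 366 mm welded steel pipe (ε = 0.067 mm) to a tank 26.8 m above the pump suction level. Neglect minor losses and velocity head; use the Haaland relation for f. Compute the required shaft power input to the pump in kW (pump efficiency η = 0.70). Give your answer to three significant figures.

P_shaft ≈ 395 kW

V = 4Q/(πD²) = 3.450 m/s; Re = 1.09×10^6; ε/D = 1.83×10^-4; f = 0.01434
h_f = f(L/D)V²/2g = 48.98 m
Total head H = z + h_f = 26.8 + 48.98 = 75.78 m
P_hyd = ρgQH = 1025·9.81·0.363·75.78 = 276.6 kW
P_shaft = P_hyd/η = 276.6/0.70 = 395.1 kW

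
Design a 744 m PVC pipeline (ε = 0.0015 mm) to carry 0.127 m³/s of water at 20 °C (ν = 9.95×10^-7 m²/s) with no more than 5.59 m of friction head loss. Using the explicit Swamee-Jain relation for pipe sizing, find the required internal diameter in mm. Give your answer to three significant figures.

Swamee-Jain (Type III): D = 0.66·[ε^1.25·(LQ²/(gh_f))^4.75 + ν·Q^9.4·(L/(gh_f))^5.2]^0.04
LQ²/(gh_f) = 0.2188; L/(gh_f) = 13.57
Term 1 = ε^1.25·(…)^4.75 = 3.85×10^-11; Term 2 = ν·Q^9.4·(…)^5.2 = 2.90×10^-9
D = 0.66·(3.85×10^-11 + 2.90×10^-9)^0.04 = 0.3008 m = 301 mm
Check: V = 1.79 m/s, Re = 5.40×10^5, f = 0.01300, h_f = 5.23 m ≈ 5.59 m ✓

D ≈ 301 mm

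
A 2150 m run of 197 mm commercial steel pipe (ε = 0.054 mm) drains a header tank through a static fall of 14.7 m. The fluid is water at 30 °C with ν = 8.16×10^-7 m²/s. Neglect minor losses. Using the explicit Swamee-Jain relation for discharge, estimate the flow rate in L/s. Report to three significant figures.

Q ≈ 38.3 L/s

Swamee-Jain (Type II): Q = -0.965·√(gD⁵h_f/L)·ln[ε/(3.7D) + √(3.17ν²L/(gD³h_f))]
√(gD⁵h_f/L) = √(9.81·0.197⁵·14.7/2150) = 0.004461
ε/(3.7D) = 7.41×10^-5; √(3.17ν²L/(gD³h_f)) = 6.42×10^-5
Q = -0.965·0.004461·ln(1.382×10^-4) = 0.03826 m³/s
Check: V = 1.26 m/s, Re = 3.03×10^5, f = 0.01686, h_f = 14.8 m ≈ 14.7 m ✓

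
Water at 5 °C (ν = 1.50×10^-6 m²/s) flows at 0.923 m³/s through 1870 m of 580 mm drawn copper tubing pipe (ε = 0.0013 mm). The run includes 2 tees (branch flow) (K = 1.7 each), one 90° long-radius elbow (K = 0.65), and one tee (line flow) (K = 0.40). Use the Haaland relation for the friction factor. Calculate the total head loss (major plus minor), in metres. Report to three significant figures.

H_L ≈ 25.0 m

V = 4Q/(πD²) = 3.493 m/s; V²/2g = 0.6220 m
Re = 1.35×10^6, ε/D = 2.24×10^-6 → f = 0.01107 (Haaland)
Major: h_f = f(L/D)·V²/2g = 0.01107·3224·0.6220 = 22.19 m
Minor: ΣK = 4.45; h_m = ΣK·V²/2g = 2.768 m
Total H_L = 22.19 + 2.768 = 24.96 m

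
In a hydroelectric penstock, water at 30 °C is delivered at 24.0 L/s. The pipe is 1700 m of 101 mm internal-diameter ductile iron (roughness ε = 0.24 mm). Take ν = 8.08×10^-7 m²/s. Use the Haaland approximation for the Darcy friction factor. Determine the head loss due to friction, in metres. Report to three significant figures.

V = 4Q/(πD²) = 4·0.0240/(π·0.101²) = 2.996 m/s
Re = VD/ν = 2.996·0.101/8.08×10^-7 = 3.74×10^5 → turbulent
ε/D = 0.24/101 = 0.00238
Haaland: f = 0.02496
h_f = f(L/D)V²/(2g) = 0.02496·(1700/0.101)·2.996²/(2·9.81) = 192.2 m

h_f ≈ 192 m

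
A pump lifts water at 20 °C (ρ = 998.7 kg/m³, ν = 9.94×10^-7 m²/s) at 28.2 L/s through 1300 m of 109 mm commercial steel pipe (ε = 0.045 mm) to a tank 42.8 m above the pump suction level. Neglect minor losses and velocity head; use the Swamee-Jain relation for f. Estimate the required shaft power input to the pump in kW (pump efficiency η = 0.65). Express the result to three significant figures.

P_shaft ≈ 59.9 kW

V = 4Q/(πD²) = 3.022 m/s; Re = 3.31×10^5; ε/D = 4.13×10^-4; f = 0.01767
h_f = f(L/D)V²/2g = 98.11 m
Total head H = z + h_f = 42.8 + 98.11 = 140.9 m
P_hyd = ρgQH = 998.7·9.81·0.0282·140.9 = 38.93 kW
P_shaft = P_hyd/η = 38.93/0.65 = 59.90 kW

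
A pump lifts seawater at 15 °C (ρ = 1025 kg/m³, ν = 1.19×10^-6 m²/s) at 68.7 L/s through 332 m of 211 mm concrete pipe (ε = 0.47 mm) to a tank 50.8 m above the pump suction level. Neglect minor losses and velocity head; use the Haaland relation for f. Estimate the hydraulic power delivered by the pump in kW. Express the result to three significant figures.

P_hyd ≈ 40.3 kW

V = 4Q/(πD²) = 1.965 m/s; Re = 3.48×10^5; ε/D = 0.00223; f = 0.02458
h_f = f(L/D)V²/2g = 7.610 m
Total head H = z + h_f = 50.8 + 7.610 = 58.41 m
P_hyd = ρgQH = 1025·9.81·0.0687·58.41 = 40.35 kW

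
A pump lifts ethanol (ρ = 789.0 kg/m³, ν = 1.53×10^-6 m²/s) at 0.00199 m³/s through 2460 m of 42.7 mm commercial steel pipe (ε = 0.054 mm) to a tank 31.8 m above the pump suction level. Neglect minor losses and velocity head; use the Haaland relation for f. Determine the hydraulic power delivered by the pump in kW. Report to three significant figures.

V = 4Q/(πD²) = 1.390 m/s; Re = 3.88×10^4; ε/D = 0.00126; f = 0.02527
h_f = f(L/D)V²/2g = 143.3 m
Total head H = z + h_f = 31.8 + 143.3 = 175.1 m
P_hyd = ρgQH = 789.0·9.81·0.00199·175.1 = 2.697 kW

P_hyd ≈ 2.70 kW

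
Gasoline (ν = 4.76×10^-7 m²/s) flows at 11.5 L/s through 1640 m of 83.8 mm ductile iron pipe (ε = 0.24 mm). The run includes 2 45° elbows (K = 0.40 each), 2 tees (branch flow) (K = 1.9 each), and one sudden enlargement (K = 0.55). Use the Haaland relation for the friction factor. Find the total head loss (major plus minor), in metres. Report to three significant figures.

H_L ≈ 115 m

V = 4Q/(πD²) = 2.085 m/s; V²/2g = 0.2216 m
Re = 3.67×10^5, ε/D = 0.00286 → f = 0.02622 (Haaland)
Major: h_f = f(L/D)·V²/2g = 0.02622·19570·0.2216 = 113.7 m
Minor: ΣK = 5.15; h_m = ΣK·V²/2g = 1.141 m
Total H_L = 113.7 + 1.141 = 114.8 m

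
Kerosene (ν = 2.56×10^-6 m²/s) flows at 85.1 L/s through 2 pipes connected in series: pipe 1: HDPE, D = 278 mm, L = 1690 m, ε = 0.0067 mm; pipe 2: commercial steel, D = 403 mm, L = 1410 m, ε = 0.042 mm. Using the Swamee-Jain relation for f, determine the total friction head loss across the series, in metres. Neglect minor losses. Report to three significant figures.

Pipe 1: V = 1.402 m/s, Re = 1.52×10^5, ε/D = 2.41×10^-5, f = 0.01658, h_1 = f(L/D)V²/2g = 10.10 m
Pipe 2: V = 0.6672 m/s, Re = 1.05×10^5, ε/D = 1.04×10^-4, f = 0.01831, h_2 = f(L/D)V²/2g = 1.453 m
Series → Q common, losses add: H = Σh = 11.55 m

H ≈ 11.6 m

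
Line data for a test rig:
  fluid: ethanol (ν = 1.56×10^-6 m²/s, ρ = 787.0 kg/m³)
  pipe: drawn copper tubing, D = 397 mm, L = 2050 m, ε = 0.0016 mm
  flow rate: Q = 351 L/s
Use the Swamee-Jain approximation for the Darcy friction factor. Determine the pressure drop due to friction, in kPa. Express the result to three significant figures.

V = 4Q/(πD²) = 4·0.351/(π·0.397²) = 2.836 m/s
Re = VD/ν = 2.836·0.397/1.56×10^-6 = 7.22×10^5 → turbulent
ε/D = 0.0016/397 = 4.03×10^-6
Swamee-Jain: f = 0.01235
h_f = f(L/D)V²/(2g) = 0.01235·(2050/0.397)·2.836²/(2·9.81) = 26.14 m
Δp = ρg·h_f = 787.0·9.81·26.14 = 201.8 kPa

Δp ≈ 202 kPa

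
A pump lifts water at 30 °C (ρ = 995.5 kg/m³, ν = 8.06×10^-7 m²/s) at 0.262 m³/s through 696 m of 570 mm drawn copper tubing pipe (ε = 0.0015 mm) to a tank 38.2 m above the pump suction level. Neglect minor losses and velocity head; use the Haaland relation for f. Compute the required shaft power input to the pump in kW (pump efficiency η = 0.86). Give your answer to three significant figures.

P_shaft ≈ 116 kW

V = 4Q/(πD²) = 1.027 m/s; Re = 7.26×10^5; ε/D = 2.63×10^-6; f = 0.01227
h_f = f(L/D)V²/2g = 0.8050 m
Total head H = z + h_f = 38.2 + 0.8050 = 39.01 m
P_hyd = ρgQH = 995.5·9.81·0.262·39.01 = 99.80 kW
P_shaft = P_hyd/η = 99.80/0.86 = 116.0 kW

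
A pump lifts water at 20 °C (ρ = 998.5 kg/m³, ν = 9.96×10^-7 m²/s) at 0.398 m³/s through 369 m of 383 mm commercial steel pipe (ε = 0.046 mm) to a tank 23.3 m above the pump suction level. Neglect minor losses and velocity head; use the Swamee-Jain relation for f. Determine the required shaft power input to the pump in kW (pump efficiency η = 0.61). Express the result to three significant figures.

P_shaft ≈ 200 kW

V = 4Q/(πD²) = 3.455 m/s; Re = 1.33×10^6; ε/D = 1.20×10^-4; f = 0.01352
h_f = f(L/D)V²/2g = 7.925 m
Total head H = z + h_f = 23.3 + 7.925 = 31.22 m
P_hyd = ρgQH = 998.5·9.81·0.398·31.22 = 121.7 kW
P_shaft = P_hyd/η = 121.7/0.61 = 199.6 kW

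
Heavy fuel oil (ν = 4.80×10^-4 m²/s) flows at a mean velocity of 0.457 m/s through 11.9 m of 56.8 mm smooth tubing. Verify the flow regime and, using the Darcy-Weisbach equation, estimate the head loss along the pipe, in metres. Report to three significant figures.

Re = VD/ν = 0.457·0.05680/4.80×10^-4 = 54.1 → laminar (Re < 2300)
f = 64/Re = 1.183
h_f = f(L/D)V²/(2g) = 1.183·(11.9/0.05680)·0.457²/(2·9.81) = 2.639 m

h_f ≈ 2.64 m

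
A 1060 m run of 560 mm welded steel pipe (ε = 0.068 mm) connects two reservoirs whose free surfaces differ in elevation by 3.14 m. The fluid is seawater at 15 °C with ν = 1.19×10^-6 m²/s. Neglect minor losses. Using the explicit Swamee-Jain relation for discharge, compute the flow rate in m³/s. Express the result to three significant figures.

Q ≈ 0.374 m³/s

Swamee-Jain (Type II): Q = -0.965·√(gD⁵h_f/L)·ln[ε/(3.7D) + √(3.17ν²L/(gD³h_f))]
√(gD⁵h_f/L) = √(9.81·0.560⁵·3.14/1060) = 0.04001
ε/(3.7D) = 3.28×10^-5; √(3.17ν²L/(gD³h_f)) = 2.97×10^-5
Q = -0.965·0.04001·ln(6.248×10^-5) = 0.3737 m³/s
Check: V = 1.52 m/s, Re = 7.14×10^5, f = 0.01420, h_f = 3.15 m ≈ 3.14 m ✓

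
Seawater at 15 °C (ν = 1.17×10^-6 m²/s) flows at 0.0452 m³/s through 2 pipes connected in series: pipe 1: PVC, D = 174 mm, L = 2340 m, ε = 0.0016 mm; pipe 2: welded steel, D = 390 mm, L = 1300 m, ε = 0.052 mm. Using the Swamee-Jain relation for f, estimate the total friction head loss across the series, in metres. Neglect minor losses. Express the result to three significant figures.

H ≈ 36.7 m

Pipe 1: V = 1.901 m/s, Re = 2.83×10^5, ε/D = 9.20×10^-6, f = 0.01464, h_1 = f(L/D)V²/2g = 36.26 m
Pipe 2: V = 0.3784 m/s, Re = 1.26×10^5, ε/D = 1.33×10^-4, f = 0.01790, h_2 = f(L/D)V²/2g = 0.4355 m
Series → Q common, losses add: H = Σh = 36.69 m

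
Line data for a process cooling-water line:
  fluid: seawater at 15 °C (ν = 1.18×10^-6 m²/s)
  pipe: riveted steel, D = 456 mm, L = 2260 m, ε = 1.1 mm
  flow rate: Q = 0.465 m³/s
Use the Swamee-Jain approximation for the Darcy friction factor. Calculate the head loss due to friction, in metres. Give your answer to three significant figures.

V = 4Q/(πD²) = 4·0.465/(π·0.456²) = 2.847 m/s
Re = VD/ν = 2.847·0.456/1.18×10^-6 = 1.10×10^6 → turbulent
ε/D = 1.1/456 = 0.00241
Swamee-Jain: f = 0.02485
h_f = f(L/D)V²/(2g) = 0.02485·(2260/0.456)·2.847²/(2·9.81) = 50.88 m

h_f ≈ 50.9 m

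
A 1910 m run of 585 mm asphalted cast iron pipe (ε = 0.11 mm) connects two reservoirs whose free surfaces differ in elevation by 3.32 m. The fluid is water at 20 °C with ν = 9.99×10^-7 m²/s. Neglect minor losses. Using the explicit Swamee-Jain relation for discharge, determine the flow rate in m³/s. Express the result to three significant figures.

Swamee-Jain (Type II): Q = -0.965·√(gD⁵h_f/L)·ln[ε/(3.7D) + √(3.17ν²L/(gD³h_f))]
√(gD⁵h_f/L) = √(9.81·0.585⁵·3.32/1910) = 0.03418
ε/(3.7D) = 5.08×10^-5; √(3.17ν²L/(gD³h_f)) = 3.04×10^-5
Q = -0.965·0.03418·ln(8.126×10^-5) = 0.3106 m³/s
Check: V = 1.16 m/s, Re = 6.77×10^5, f = 0.01502, h_f = 3.34 m ≈ 3.32 m ✓

Q ≈ 0.311 m³/s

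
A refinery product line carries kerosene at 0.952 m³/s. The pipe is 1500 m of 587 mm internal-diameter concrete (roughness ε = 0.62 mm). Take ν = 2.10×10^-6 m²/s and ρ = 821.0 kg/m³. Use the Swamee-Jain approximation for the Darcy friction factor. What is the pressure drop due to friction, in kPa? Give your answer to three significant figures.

Δp ≈ 263 kPa

V = 4Q/(πD²) = 4·0.952/(π·0.587²) = 3.518 m/s
Re = VD/ν = 3.518·0.587/2.10×10^-6 = 9.83×10^5 → turbulent
ε/D = 0.62/587 = 0.00106
Swamee-Jain: f = 0.02029
h_f = f(L/D)V²/(2g) = 0.02029·(1500/0.587)·3.518²/(2·9.81) = 32.70 m
Δp = ρg·h_f = 821.0·9.81·32.70 = 263.3 kPa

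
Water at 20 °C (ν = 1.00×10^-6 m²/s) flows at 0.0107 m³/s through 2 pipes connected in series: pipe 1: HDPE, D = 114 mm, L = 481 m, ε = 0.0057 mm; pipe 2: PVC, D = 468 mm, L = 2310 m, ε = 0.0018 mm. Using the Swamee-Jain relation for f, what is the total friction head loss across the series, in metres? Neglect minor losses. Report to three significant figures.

H ≈ 4.17 m

Pipe 1: V = 1.048 m/s, Re = 1.20×10^5, ε/D = 5.00×10^-5, f = 0.01755, h_1 = f(L/D)V²/2g = 4.147 m
Pipe 2: V = 0.06220 m/s, Re = 2.91×10^4, ε/D = 3.85×10^-6, f = 0.02355, h_2 = f(L/D)V²/2g = 0.02293 m
Series → Q common, losses add: H = Σh = 4.170 m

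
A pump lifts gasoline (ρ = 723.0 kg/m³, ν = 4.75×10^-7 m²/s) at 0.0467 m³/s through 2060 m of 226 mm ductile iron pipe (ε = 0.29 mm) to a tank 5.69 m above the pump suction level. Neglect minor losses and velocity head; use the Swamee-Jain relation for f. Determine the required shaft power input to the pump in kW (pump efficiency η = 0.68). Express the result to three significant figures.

P_shaft ≈ 9.35 kW

V = 4Q/(πD²) = 1.164 m/s; Re = 5.54×10^5; ε/D = 0.00128; f = 0.02145
h_f = f(L/D)V²/2g = 13.51 m
Total head H = z + h_f = 5.69 + 13.51 = 19.20 m
P_hyd = ρgQH = 723.0·9.81·0.0467·19.20 = 6.359 kW
P_shaft = P_hyd/η = 6.359/0.68 = 9.351 kW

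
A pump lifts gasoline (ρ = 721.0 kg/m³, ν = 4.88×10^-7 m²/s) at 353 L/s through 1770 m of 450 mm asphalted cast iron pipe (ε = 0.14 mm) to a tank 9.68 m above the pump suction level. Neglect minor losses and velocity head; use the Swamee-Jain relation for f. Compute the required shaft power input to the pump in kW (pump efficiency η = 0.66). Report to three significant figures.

P_shaft ≈ 94.5 kW

V = 4Q/(πD²) = 2.220 m/s; Re = 2.05×10^6; ε/D = 3.11×10^-4; f = 0.01549
h_f = f(L/D)V²/2g = 15.30 m
Total head H = z + h_f = 9.68 + 15.30 = 24.98 m
P_hyd = ρgQH = 721.0·9.81·0.353·24.98 = 62.36 kW
P_shaft = P_hyd/η = 62.36/0.66 = 94.49 kW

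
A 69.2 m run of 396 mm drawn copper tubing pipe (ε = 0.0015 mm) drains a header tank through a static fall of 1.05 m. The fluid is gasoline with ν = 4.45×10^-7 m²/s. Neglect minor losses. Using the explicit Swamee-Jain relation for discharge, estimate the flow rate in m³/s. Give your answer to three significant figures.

Swamee-Jain (Type II): Q = -0.965·√(gD⁵h_f/L)·ln[ε/(3.7D) + √(3.17ν²L/(gD³h_f))]
√(gD⁵h_f/L) = √(9.81·0.396⁵·1.05/69.2) = 0.03807
ε/(3.7D) = 1.02×10^-6; √(3.17ν²L/(gD³h_f)) = 8.24×10^-6
Q = -0.965·0.03807·ln(9.265×10^-6) = 0.4258 m³/s
Check: V = 3.46 m/s, Re = 3.08×10^6, f = 0.009882, h_f = 1.05 m ≈ 1.05 m ✓

Q ≈ 0.426 m³/s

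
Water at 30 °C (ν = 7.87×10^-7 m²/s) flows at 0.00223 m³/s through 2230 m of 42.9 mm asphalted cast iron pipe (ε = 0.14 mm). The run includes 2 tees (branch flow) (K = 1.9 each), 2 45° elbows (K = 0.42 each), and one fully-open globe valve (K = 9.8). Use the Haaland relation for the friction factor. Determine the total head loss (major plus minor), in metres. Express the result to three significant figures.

H_L ≈ 179 m

V = 4Q/(πD²) = 1.543 m/s; V²/2g = 0.1213 m
Re = 8.41×10^4, ε/D = 0.00326 → f = 0.02816 (Haaland)
Major: h_f = f(L/D)·V²/2g = 0.02816·51981·0.1213 = 177.6 m
Minor: ΣK = 14.4; h_m = ΣK·V²/2g = 1.752 m
Total H_L = 177.6 + 1.752 = 179.3 m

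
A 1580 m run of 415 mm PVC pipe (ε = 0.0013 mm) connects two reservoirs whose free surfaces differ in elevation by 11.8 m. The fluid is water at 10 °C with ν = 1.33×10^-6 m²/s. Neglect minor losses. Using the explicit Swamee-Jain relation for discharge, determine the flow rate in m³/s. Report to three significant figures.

Swamee-Jain (Type II): Q = -0.965·√(gD⁵h_f/L)·ln[ε/(3.7D) + √(3.17ν²L/(gD³h_f))]
√(gD⁵h_f/L) = √(9.81·0.415⁵·11.8/1580) = 0.03003
ε/(3.7D) = 8.47×10^-7; √(3.17ν²L/(gD³h_f)) = 3.27×10^-5
Q = -0.965·0.03003·ln(3.357×10^-5) = 0.2985 m³/s
Check: V = 2.21 m/s, Re = 6.89×10^5, f = 0.01243, h_f = 11.8 m ≈ 11.8 m ✓

Q ≈ 0.299 m³/s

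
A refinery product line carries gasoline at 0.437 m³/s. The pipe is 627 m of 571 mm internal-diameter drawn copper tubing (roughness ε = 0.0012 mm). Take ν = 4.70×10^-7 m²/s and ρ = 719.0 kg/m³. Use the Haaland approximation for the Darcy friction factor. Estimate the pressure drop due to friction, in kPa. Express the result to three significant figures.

Δp ≈ 11.9 kPa

V = 4Q/(πD²) = 4·0.437/(π·0.571²) = 1.707 m/s
Re = VD/ν = 1.707·0.571/4.70×10^-7 = 2.07×10^6 → turbulent
ε/D = 0.0012/571 = 2.10×10^-6
Haaland: f = 0.01034
h_f = f(L/D)V²/(2g) = 0.01034·(627/0.571)·1.707²/(2·9.81) = 1.686 m
Δp = ρg·h_f = 719.0·9.81·1.686 = 11.89 kPa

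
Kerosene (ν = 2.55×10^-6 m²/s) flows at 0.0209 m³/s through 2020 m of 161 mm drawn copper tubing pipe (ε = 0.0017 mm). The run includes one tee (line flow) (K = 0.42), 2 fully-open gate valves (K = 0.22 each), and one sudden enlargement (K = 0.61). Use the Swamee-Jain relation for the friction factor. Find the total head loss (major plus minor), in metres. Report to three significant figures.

V = 4Q/(πD²) = 1.027 m/s; V²/2g = 0.05372 m
Re = 6.48×10^4, ε/D = 1.06×10^-5 → f = 0.01965 (Swamee-Jain)
Major: h_f = f(L/D)·V²/2g = 0.01965·12547·0.05372 = 13.24 m
Minor: ΣK = 1.47; h_m = ΣK·V²/2g = 0.07896 m
Total H_L = 13.24 + 0.07896 = 13.32 m

H_L ≈ 13.3 m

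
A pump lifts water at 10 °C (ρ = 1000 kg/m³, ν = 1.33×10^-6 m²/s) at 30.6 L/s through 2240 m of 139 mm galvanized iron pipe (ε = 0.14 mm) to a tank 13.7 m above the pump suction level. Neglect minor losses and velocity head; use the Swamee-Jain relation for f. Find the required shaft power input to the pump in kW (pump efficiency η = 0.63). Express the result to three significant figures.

P_shaft ≈ 40.2 kW

V = 4Q/(πD²) = 2.017 m/s; Re = 2.11×10^5; ε/D = 0.00101; f = 0.02115
h_f = f(L/D)V²/2g = 70.66 m
Total head H = z + h_f = 13.7 + 70.66 = 84.36 m
P_hyd = ρgQH = 1000·9.81·0.0306·84.36 = 25.32 kW
P_shaft = P_hyd/η = 25.32/0.63 = 40.19 kW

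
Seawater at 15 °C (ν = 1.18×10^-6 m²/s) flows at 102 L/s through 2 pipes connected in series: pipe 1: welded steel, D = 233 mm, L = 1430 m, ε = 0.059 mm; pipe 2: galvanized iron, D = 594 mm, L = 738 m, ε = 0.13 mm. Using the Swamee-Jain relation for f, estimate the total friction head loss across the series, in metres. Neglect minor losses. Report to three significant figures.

Pipe 1: V = 2.392 m/s, Re = 4.72×10^5, ε/D = 2.53×10^-4, f = 0.01606, h_1 = f(L/D)V²/2g = 28.75 m
Pipe 2: V = 0.3681 m/s, Re = 1.85×10^5, ε/D = 2.19×10^-4, f = 0.01743, h_2 = f(L/D)V²/2g = 0.1496 m
Series → Q common, losses add: H = Σh = 28.90 m

H ≈ 28.9 m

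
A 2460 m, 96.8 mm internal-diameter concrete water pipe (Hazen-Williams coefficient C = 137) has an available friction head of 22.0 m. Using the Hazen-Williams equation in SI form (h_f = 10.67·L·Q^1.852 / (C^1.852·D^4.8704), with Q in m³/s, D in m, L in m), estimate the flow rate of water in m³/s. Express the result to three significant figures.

Q ≈ 0.00643 m³/s

Rearranging: Q = [h_f·C^1.852·D^4.8704 / (10.67·L)]^(1/1.852)
Q = [22.0·137^1.852·0.0968^4.8704 / (10.67·2460)]^0.540 = 0.006434 m³/s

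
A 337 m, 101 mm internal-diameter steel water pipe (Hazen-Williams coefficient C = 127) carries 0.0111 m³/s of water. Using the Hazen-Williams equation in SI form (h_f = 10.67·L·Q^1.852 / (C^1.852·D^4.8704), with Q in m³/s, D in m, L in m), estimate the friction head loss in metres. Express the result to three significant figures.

h_f ≈ 7.74 m

h_f = 10.67·337·0.0111^1.852 / (127^1.852·0.101^4.8704) = 7.742 m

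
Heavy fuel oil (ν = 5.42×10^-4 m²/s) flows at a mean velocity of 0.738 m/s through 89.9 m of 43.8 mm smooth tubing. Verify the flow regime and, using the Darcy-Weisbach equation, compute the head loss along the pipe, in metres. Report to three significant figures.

h_f ≈ 61.1 m

Re = VD/ν = 0.738·0.04380/5.42×10^-4 = 59.6 → laminar (Re < 2300)
f = 64/Re = 1.073
h_f = f(L/D)V²/(2g) = 1.073·(89.9/0.04380)·0.738²/(2·9.81) = 61.14 m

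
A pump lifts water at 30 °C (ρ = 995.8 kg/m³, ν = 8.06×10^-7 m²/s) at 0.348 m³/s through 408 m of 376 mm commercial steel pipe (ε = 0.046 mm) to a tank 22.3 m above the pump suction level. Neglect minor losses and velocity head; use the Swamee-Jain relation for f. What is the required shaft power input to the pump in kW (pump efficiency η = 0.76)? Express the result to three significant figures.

V = 4Q/(πD²) = 3.134 m/s; Re = 1.46×10^6; ε/D = 1.22×10^-4; f = 0.01348
h_f = f(L/D)V²/2g = 7.321 m
Total head H = z + h_f = 22.3 + 7.321 = 29.62 m
P_hyd = ρgQH = 995.8·9.81·0.348·29.62 = 100.7 kW
P_shaft = P_hyd/η = 100.7/0.76 = 132.5 kW

P_shaft ≈ 132 kW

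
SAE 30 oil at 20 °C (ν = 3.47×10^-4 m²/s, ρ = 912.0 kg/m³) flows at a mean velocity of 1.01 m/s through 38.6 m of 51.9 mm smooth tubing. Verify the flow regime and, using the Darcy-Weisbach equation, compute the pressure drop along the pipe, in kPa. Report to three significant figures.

Re = VD/ν = 1.01·0.05190/3.47×10^-4 = 151 → laminar (Re < 2300)
f = 64/Re = 0.4237
h_f = f(L/D)V²/(2g) = 0.4237·(38.6/0.05190)·1.01²/(2·9.81) = 16.38 m
Δp = ρg·h_f = 912.0·9.81·16.38 = 146.6 kPa

Δp ≈ 147 kPa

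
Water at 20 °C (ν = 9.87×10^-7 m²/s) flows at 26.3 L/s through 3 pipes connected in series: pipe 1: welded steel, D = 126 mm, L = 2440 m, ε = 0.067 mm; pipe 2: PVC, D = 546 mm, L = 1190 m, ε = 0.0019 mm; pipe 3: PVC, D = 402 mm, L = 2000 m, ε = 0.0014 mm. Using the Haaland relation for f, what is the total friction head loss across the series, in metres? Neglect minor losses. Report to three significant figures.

Pipe 1: V = 2.109 m/s, Re = 2.69×10^5, ε/D = 5.32×10^-4, f = 0.01838, h_1 = f(L/D)V²/2g = 80.73 m
Pipe 2: V = 0.1123 m/s, Re = 6.21×10^4, ε/D = 3.48×10^-6, f = 0.01974, h_2 = f(L/D)V²/2g = 0.02767 m
Pipe 3: V = 0.2072 m/s, Re = 8.44×10^4, ε/D = 3.48×10^-6, f = 0.01848, h_3 = f(L/D)V²/2g = 0.2012 m
Series → Q common, losses add: H = Σh = 80.96 m

H ≈ 81.0 m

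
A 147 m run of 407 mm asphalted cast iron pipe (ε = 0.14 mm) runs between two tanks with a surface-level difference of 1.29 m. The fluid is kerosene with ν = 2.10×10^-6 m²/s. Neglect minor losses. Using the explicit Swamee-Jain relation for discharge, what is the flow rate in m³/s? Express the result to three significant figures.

Q ≈ 0.265 m³/s

Swamee-Jain (Type II): Q = -0.965·√(gD⁵h_f/L)·ln[ε/(3.7D) + √(3.17ν²L/(gD³h_f))]
√(gD⁵h_f/L) = √(9.81·0.407⁵·1.29/147) = 0.03101
ε/(3.7D) = 9.30×10^-5; √(3.17ν²L/(gD³h_f)) = 4.91×10^-5
Q = -0.965·0.03101·ln(1.420×10^-4) = 0.2651 m³/s
Check: V = 2.04 m/s, Re = 3.95×10^5, f = 0.01698, h_f = 1.30 m ≈ 1.29 m ✓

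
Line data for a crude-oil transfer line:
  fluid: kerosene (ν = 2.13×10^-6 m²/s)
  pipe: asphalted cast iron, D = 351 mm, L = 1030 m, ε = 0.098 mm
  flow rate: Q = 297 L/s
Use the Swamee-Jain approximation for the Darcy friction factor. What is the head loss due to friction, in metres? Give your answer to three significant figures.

h_f ≈ 22.8 m

V = 4Q/(πD²) = 4·0.297/(π·0.351²) = 3.069 m/s
Re = VD/ν = 3.069·0.351/2.13×10^-6 = 5.06×10^5 → turbulent
ε/D = 0.098/351 = 2.79×10^-4
Swamee-Jain: f = 0.01619
h_f = f(L/D)V²/(2g) = 0.01619·(1030/0.351)·3.069²/(2·9.81) = 22.82 m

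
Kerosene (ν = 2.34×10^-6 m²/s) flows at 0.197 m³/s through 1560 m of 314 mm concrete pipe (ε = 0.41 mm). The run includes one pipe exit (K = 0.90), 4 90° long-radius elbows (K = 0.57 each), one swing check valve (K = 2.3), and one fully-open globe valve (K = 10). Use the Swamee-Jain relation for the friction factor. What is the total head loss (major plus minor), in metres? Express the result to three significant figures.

H_L ≈ 40.9 m

V = 4Q/(πD²) = 2.544 m/s; V²/2g = 0.3299 m
Re = 3.41×10^5, ε/D = 0.00131 → f = 0.02183 (Swamee-Jain)
Major: h_f = f(L/D)·V²/2g = 0.02183·4968·0.3299 = 35.78 m
Minor: ΣK = 15.5; h_m = ΣK·V²/2g = 5.106 m
Total H_L = 35.78 + 5.106 = 40.88 m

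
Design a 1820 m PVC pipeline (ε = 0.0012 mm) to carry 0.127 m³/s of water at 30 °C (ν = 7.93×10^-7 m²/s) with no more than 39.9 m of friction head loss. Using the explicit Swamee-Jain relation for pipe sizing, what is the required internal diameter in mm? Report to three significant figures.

D ≈ 239 mm

Swamee-Jain (Type III): D = 0.66·[ε^1.25·(LQ²/(gh_f))^4.75 + ν·Q^9.4·(L/(gh_f))^5.2]^0.04
LQ²/(gh_f) = 0.07500; L/(gh_f) = 4.650
Term 1 = ε^1.25·(…)^4.75 = 1.80×10^-13; Term 2 = ν·Q^9.4·(…)^5.2 = 8.82×10^-12
D = 0.66·(1.80×10^-13 + 8.82×10^-12)^0.04 = 0.2386 m = 239 mm
Check: V = 2.84 m/s, Re = 8.55×10^5, f = 0.01203, h_f = 37.7 m ≈ 39.9 m ✓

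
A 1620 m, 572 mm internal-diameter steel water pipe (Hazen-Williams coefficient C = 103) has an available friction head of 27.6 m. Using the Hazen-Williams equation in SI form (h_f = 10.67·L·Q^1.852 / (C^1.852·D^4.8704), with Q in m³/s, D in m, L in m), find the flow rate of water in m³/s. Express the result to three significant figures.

Q ≈ 0.732 m³/s

Rearranging: Q = [h_f·C^1.852·D^4.8704 / (10.67·L)]^(1/1.852)
Q = [27.6·103^1.852·0.572^4.8704 / (10.67·1620)]^0.540 = 0.7323 m³/s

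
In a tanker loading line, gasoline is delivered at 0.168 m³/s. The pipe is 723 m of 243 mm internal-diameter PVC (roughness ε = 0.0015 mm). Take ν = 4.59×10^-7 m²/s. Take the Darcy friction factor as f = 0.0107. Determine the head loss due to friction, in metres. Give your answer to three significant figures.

V = 4Q/(πD²) = 4·0.168/(π·0.243²) = 3.622 m/s
h_f = f(L/D)V²/(2g) = 0.01070·(723/0.243)·3.622²/(2·9.81) = 21.29 m

h_f ≈ 21.3 m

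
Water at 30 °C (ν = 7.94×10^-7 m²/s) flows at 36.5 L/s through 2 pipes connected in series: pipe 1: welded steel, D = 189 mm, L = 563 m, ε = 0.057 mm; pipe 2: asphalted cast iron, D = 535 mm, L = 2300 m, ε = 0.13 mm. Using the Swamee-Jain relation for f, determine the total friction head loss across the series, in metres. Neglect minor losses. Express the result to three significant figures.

H ≈ 4.48 m

Pipe 1: V = 1.301 m/s, Re = 3.10×10^5, ε/D = 3.02×10^-4, f = 0.01702, h_1 = f(L/D)V²/2g = 4.375 m
Pipe 2: V = 0.1624 m/s, Re = 1.09×10^5, ε/D = 2.43×10^-4, f = 0.01895, h_2 = f(L/D)V²/2g = 0.1094 m
Series → Q common, losses add: H = Σh = 4.484 m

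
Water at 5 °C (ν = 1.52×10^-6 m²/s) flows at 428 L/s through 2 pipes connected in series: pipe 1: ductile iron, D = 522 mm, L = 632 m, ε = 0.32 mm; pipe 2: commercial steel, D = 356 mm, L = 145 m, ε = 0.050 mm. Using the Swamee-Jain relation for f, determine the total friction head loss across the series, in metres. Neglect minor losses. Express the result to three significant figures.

Pipe 1: V = 2.000 m/s, Re = 6.87×10^5, ε/D = 6.13×10^-4, f = 0.01822, h_1 = f(L/D)V²/2g = 4.498 m
Pipe 2: V = 4.300 m/s, Re = 1.01×10^6, ε/D = 1.40×10^-4, f = 0.01406, h_2 = f(L/D)V²/2g = 5.396 m
Series → Q common, losses add: H = Σh = 9.893 m

H ≈ 9.89 m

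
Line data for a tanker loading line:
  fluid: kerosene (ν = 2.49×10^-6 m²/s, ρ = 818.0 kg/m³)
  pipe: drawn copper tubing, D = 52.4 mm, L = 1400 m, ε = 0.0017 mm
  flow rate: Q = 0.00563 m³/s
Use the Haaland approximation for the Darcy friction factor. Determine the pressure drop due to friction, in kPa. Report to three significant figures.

Δp ≈ 1520 kPa

V = 4Q/(πD²) = 4·0.00563/(π·0.0524²) = 2.611 m/s
Re = VD/ν = 2.611·0.0524/2.49×10^-6 = 5.49×10^4 → turbulent
ε/D = 0.0017/52.4 = 3.24×10^-5
Haaland: f = 0.02037
h_f = f(L/D)V²/(2g) = 0.02037·(1400/0.0524)·2.611²/(2·9.81) = 189.0 m
Δp = ρg·h_f = 818.0·9.81·189.0 = 1517 kPa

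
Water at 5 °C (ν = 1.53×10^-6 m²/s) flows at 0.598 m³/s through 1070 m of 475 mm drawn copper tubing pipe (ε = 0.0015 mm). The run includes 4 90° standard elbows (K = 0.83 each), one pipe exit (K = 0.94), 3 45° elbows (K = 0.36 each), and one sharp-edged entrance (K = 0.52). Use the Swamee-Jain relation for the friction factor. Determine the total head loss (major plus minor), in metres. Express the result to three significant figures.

H_L ≈ 18.6 m

V = 4Q/(πD²) = 3.375 m/s; V²/2g = 0.5804 m
Re = 1.05×10^6, ε/D = 3.16×10^-6 → f = 0.01160 (Swamee-Jain)
Major: h_f = f(L/D)·V²/2g = 0.01160·2253·0.5804 = 15.16 m
Minor: ΣK = 5.86; h_m = ΣK·V²/2g = 3.401 m
Total H_L = 15.16 + 3.401 = 18.57 m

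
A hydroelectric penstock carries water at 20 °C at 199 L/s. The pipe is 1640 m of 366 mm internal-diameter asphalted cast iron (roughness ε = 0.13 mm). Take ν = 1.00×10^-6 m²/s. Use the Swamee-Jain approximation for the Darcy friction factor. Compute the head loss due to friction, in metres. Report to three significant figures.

h_f ≈ 13.5 m

V = 4Q/(πD²) = 4·0.199/(π·0.366²) = 1.891 m/s
Re = VD/ν = 1.891·0.366/1.00×10^-6 = 6.92×10^5 → turbulent
ε/D = 0.13/366 = 3.55×10^-4
Swamee-Jain: f = 0.01649
h_f = f(L/D)V²/(2g) = 0.01649·(1640/0.366)·1.891²/(2·9.81) = 13.48 m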